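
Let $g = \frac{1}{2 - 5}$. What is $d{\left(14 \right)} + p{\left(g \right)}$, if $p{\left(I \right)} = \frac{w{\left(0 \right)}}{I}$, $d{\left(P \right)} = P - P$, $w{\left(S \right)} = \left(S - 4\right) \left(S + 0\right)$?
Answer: $0$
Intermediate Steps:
$w{\left(S \right)} = S \left(-4 + S\right)$ ($w{\left(S \right)} = \left(-4 + S\right) S = S \left(-4 + S\right)$)
$d{\left(P \right)} = 0$
$g = - \frac{1}{3}$ ($g = \frac{1}{-3} = - \frac{1}{3} \approx -0.33333$)
$p{\left(I \right)} = 0$ ($p{\left(I \right)} = \frac{0 \left(-4 + 0\right)}{I} = \frac{0 \left(-4\right)}{I} = \frac{0}{I} = 0$)
$d{\left(14 \right)} + p{\left(g \right)} = 0 + 0 = 0$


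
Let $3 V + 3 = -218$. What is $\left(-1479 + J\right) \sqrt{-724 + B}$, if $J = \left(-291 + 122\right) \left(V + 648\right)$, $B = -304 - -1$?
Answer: $- \frac{295624 i \sqrt{1027}}{3} \approx - 3.1579 \cdot 10^{6} i$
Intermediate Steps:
$V = - \frac{221}{3}$ ($V = -1 + \frac{1}{3} \left(-218\right) = -1 - \frac{218}{3} = - \frac{221}{3} \approx -73.667$)
$B = -303$ ($B = -304 + 1 = -303$)
$J = - \frac{291187}{3}$ ($J = \left(-291 + 122\right) \left(- \frac{221}{3} + 648\right) = \left(-169\right) \frac{1723}{3} = - \frac{291187}{3} \approx -97062.0$)
$\left(-1479 + J\right) \sqrt{-724 + B} = \left(-1479 - \frac{291187}{3}\right) \sqrt{-724 - 303} = - \frac{295624 \sqrt{-1027}}{3} = - \frac{295624 i \sqrt{1027}}{3}$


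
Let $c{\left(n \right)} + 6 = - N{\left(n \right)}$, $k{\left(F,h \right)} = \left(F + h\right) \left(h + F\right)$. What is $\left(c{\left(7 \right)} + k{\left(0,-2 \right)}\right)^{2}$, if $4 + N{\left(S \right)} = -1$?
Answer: $9$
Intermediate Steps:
$k{\left(F,h \right)} = \left(F + h\right)^{2}$ ($k{\left(F,h \right)} = \left(F + h\right) \left(F + h\right) = \left(F + h\right)^{2}$)
$N{\left(S \right)} = -5$ ($N{\left(S \right)} = -4 - 1 = -5$)
$c{\left(n \right)} = -1$ ($c{\left(n \right)} = -6 - -5 = -6 + 5 = -1$)
$\left(c{\left(7 \right)} + k{\left(0,-2 \right)}\right)^{2} = \left(-1 + \left(0 - 2\right)^{2}\right)^{2} = \left(-1 + \left(-2\right)^{2}\right)^{2} = \left(-1 + 4\right)^{2} = 3^{2} = 9$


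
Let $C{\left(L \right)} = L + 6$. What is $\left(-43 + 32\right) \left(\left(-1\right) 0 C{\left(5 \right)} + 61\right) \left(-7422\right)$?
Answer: $4980162$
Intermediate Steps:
$C{\left(L \right)} = 6 + L$
$\left(-43 + 32\right) \left(\left(-1\right) 0 C{\left(5 \right)} + 61\right) \left(-7422\right) = \left(-43 + 32\right) \left(\left(-1\right) 0 \left(6 + 5\right) + 61\right) \left(-7422\right) = - 11 \left(0 \cdot 11 + 61\right) \left(-7422\right) = - 11 \left(0 + 61\right) \left(-7422\right) = \left(-11\right) 61 \left(-7422\right) = \left(-671\right) \left(-7422\right) = 4980162$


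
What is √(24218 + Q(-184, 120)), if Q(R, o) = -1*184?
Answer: √24034 ≈ 155.03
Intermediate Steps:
Q(R, o) = -184
√(24218 + Q(-184, 120)) = √(24218 - 184) = √24034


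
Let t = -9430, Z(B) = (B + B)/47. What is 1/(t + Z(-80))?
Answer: -47/443370 ≈ -0.00010601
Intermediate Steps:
Z(B) = 2*B/47 (Z(B) = (2*B)*(1/47) = 2*B/47)
1/(t + Z(-80)) = 1/(-9430 + (2/47)*(-80)) = 1/(-9430 - 160/47) = 1/(-443370/47) = -47/443370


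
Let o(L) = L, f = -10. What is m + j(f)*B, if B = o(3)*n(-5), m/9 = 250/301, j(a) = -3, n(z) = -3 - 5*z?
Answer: -57348/301 ≈ -190.52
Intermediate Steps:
m = 2250/301 (m = 9*(250/301) = 2250/301 ≈ 7.4751)
B = 66 (B = 3*(-3 - 5*(-5)) = 3*(-3 + 25) = 3*22 = 66)
m + j(f)*B = 2250/301 - 3*66 = 2250/301 - 198 = -57348/301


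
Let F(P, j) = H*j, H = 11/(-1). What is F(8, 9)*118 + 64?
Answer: -11618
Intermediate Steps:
H = -11 (H = 11*(-1) = -11)
F(P, j) = -11*j
F(8, 9)*118 + 64 = -11*9*118 + 64 = -99*118 + 64 = -11682 + 64 = -11618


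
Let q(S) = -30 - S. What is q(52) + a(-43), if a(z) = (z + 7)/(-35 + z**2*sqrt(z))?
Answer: -3013697879/36752417 + 16641*I*sqrt(43)/36752417 ≈ -82.0 + 0.0029691*I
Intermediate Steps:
a(z) = (7 + z)/(-35 + z**(5/2))
q(52) + a(-43) = (-30 - 1*52) + (7 - 43)/(-35 + (-43)**(5/2)) = (-30 - 52) - 36/(-35 + 1849*I*sqrt(43)) = -82 - 36/(-35 + 1849*I*sqrt(43))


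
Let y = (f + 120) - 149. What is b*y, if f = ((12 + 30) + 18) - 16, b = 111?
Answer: 1665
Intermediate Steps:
f = 44 (f = (42 + 18) - 16 = 60 - 16 = 44)
y = 15 (y = (44 + 120) - 149 = 164 - 149 = 15)
b*y = 111*15 = 1665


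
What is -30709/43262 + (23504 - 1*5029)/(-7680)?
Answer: -103511057/33225216 ≈ -3.1154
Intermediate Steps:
-30709/43262 + (23504 - 1*5029)/(-7680) = -30709*1/43262 + (23504 - 5029)*(-1/7680) = -30709/43262 + 18475*(-1/7680) = -30709/43262 - 3695/1536 = -103511057/33225216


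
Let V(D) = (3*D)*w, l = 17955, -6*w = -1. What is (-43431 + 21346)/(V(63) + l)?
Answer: -6310/5139 ≈ -1.2279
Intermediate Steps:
w = 1/6 (w = -1/6*(-1) = 1/6 ≈ 0.16667)
V(D) = D/2 (V(D) = (3*D)*(1/6) = D/2)
(-43431 + 21346)/(V(63) + l) = (-43431 + 21346)/((1/2)*63 + 17955) = -22085/(63/2 + 17955) = -22085/35973/2 = -22085*2/35973 = -6310/5139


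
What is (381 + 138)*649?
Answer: 336831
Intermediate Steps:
(381 + 138)*649 = 519*649 = 336831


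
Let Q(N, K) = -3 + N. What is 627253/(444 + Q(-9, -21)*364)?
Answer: -627253/3924 ≈ -159.85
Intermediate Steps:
627253/(444 + Q(-9, -21)*364) = 627253/(444 + (-3 - 9)*364) = 627253/(444 - 12*364) = 627253/(444 - 4368) = 627253/(-3924) = 627253*(-1/3924) = -627253/3924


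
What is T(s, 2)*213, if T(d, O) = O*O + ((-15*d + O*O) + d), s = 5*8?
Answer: -117576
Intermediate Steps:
s = 40
T(d, O) = -14*d + 2*O² (T(d, O) = O² + ((-15*d + O²) + d) = O² + ((O² - 15*d) + d) = O² + (O² - 14*d) = -14*d + 2*O²)
T(s, 2)*213 = (-14*40 + 2*2²)*213 = (-560 + 2*4)*213 = (-560 + 8)*213 = -552*213 = -117576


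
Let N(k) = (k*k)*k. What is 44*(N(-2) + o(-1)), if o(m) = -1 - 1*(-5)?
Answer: -176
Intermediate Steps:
o(m) = 4 (o(m) = -1 + 5 = 4)
N(k) = k**3 (N(k) = k**2*k = k**3)
44*(N(-2) + o(-1)) = 44*((-2)**3 + 4) = 44*(-8 + 4) = 44*(-4) = -176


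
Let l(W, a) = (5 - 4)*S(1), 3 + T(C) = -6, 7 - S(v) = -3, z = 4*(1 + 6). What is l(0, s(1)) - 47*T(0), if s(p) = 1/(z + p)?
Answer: 433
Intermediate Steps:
z = 28 (z = 4*7 = 28)
S(v) = 10 (S(v) = 7 - 1*(-3) = 7 + 3 = 10)
T(C) = -9 (T(C) = -3 - 6 = -9)
s(p) = 1/(28 + p)
l(W, a) = 10 (l(W, a) = (5 - 4)*10 = 1*10 = 10)
l(0, s(1)) - 47*T(0) = 10 - 47*(-9) = 10 + 423 = 433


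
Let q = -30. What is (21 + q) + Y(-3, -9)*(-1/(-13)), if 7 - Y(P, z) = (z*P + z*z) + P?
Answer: -215/13 ≈ -16.538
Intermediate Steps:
Y(P, z) = 7 - P - z² - P*z (Y(P, z) = 7 - ((z*P + z*z) + P) = 7 - ((P*z + z²) + P) = 7 - ((z² + P*z) + P) = 7 - (P + z² + P*z) = 7 + (-P - z² - P*z) = 7 - P - z² - P*z)
(21 + q) + Y(-3, -9)*(-1/(-13)) = (21 - 30) + (7 - 1*(-3) - 1*(-9)² - 1*(-3)*(-9))*(-1/(-13)) = -9 + (7 + 3 - 1*81 - 27)*(-1*(-1/13)) = -9 + (7 + 3 - 81 - 27)*(1/13) = -9 - 98*1/13 = -9 - 98/13 = -215/13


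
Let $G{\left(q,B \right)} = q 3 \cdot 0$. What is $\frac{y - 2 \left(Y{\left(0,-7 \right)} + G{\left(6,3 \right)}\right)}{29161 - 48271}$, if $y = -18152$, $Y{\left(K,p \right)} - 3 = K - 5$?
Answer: $\frac{698}{735} \approx 0.94966$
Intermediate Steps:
$Y{\left(K,p \right)} = -2 + K$ ($Y{\left(K,p \right)} = 3 + \left(K - 5\right) = 3 + \left(-5 + K\right) = -2 + K$)
$G{\left(q,B \right)} = 0$ ($G{\left(q,B \right)} = 3 q 0 = 0$)
$\frac{y - 2 \left(Y{\left(0,-7 \right)} + G{\left(6,3 \right)}\right)}{29161 - 48271} = \frac{-18152 - 2 \left(\left(-2 + 0\right) + 0\right)}{29161 - 48271} = \frac{-18152 - 2 \left(-2 + 0\right)}{-19110} = \left(-18152 - -4\right) \left(- \frac{1}{19110}\right) = \left(-18152 + 4\right) \left(- \frac{1}{19110}\right) = \left(-18148\right) \left(- \frac{1}{19110}\right) = \frac{698}{735}$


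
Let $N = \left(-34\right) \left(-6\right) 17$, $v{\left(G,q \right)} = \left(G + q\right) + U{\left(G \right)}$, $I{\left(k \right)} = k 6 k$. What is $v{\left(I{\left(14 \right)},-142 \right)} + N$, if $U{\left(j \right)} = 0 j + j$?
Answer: $5678$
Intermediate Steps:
$U{\left(j \right)} = j$ ($U{\left(j \right)} = 0 + j = j$)
$I{\left(k \right)} = 6 k^{2}$ ($I{\left(k \right)} = 6 k k = 6 k^{2}$)
$v{\left(G,q \right)} = q + 2 G$ ($v{\left(G,q \right)} = \left(G + q\right) + G = q + 2 G$)
$N = 3468$ ($N = 204 \cdot 17 = 3468$)
$v{\left(I{\left(14 \right)},-142 \right)} + N = \left(-142 + 2 \cdot 6 \cdot 14^{2}\right) + 3468 = \left(-142 + 2 \cdot 6 \cdot 196\right) + 3468 = \left(-142 + 2 \cdot 1176\right) + 3468 = \left(-142 + 2352\right) + 3468 = 2210 + 3468 = 5678$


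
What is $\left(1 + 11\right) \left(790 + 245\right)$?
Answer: $12420$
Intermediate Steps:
$\left(1 + 11\right) \left(790 + 245\right) = 12 \cdot 1035 = 12420$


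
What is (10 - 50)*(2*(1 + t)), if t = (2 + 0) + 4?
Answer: -560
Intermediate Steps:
t = 6 (t = 2 + 4 = 6)
(10 - 50)*(2*(1 + t)) = (10 - 50)*(2*(1 + 6)) = -80*7 = -40*14 = -560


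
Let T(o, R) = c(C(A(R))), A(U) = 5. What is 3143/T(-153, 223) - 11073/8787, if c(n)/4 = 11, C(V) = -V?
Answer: 9043443/128876 ≈ 70.172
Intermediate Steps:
c(n) = 44 (c(n) = 4*11 = 44)
T(o, R) = 44
3143/T(-153, 223) - 11073/8787 = 3143/44 - 11073/8787 = 3143*(1/44) - 11073*1/8787 = 3143/44 - 3691/2929 = 9043443/128876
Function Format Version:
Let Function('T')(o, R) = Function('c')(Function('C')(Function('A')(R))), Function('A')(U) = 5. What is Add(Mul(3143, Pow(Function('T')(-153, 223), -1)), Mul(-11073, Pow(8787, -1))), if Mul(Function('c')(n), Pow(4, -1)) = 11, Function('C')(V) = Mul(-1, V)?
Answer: Rational(9043443, 128876) ≈ 70.172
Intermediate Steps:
Function('c')(n) = 44 (Function('c')(n) = Mul(4, 11) = 44)
Function('T')(o, R) = 44
Add(Mul(3143, Pow(Function('T')(-153, 223), -1)), Mul(-11073, Pow(8787, -1))) = Add(Mul(3143, Pow(44, -1)), Mul(-11073, Pow(8787, -1))) = Add(Mul(3143, Rational(1, 44)), Mul(-11073, Rational(1, 8787))) = Add(Rational(3143, 44), Rational(-3691, 2929)) = Rational(9043443, 128876)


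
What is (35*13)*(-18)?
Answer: -8190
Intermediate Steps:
(35*13)*(-18) = 455*(-18) = -8190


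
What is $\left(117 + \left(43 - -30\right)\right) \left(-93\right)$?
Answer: $-17670$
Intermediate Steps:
$\left(117 + \left(43 - -30\right)\right) \left(-93\right) = \left(117 + \left(43 + 30\right)\right) \left(-93\right) = \left(117 + 73\right) \left(-93\right) = 190 \left(-93\right) = -17670$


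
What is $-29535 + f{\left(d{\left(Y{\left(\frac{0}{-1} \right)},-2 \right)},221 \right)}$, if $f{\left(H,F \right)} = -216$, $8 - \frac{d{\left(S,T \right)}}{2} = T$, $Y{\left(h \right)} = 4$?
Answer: $-29751$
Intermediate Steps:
$d{\left(S,T \right)} = 16 - 2 T$
$-29535 + f{\left(d{\left(Y{\left(\frac{0}{-1} \right)},-2 \right)},221 \right)} = -29535 - 216 = -29751$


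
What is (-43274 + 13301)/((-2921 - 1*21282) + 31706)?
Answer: -9991/2501 ≈ -3.9948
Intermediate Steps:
(-43274 + 13301)/((-2921 - 1*21282) + 31706) = -29973/((-2921 - 21282) + 31706) = -29973/(-24203 + 31706) = -29973/7503 = -29973*1/7503 = -9991/2501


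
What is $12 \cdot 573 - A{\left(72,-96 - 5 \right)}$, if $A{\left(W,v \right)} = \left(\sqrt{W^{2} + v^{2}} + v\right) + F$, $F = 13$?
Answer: $6964 - \sqrt{15385} \approx 6840.0$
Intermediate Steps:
$A{\left(W,v \right)} = 13 + v + \sqrt{W^{2} + v^{2}}$ ($A{\left(W,v \right)} = \left(\sqrt{W^{2} + v^{2}} + v\right) + 13 = \left(v + \sqrt{W^{2} + v^{2}}\right) + 13 = 13 + v + \sqrt{W^{2} + v^{2}}$)
$12 \cdot 573 - A{\left(72,-96 - 5 \right)} = 12 \cdot 573 - \left(13 - 101 + \sqrt{72^{2} + \left(-96 - 5\right)^{2}}\right) = 6876 - \left(13 - 101 + \sqrt{5184 + \left(-96 - 5\right)^{2}}\right) = 6876 - \left(13 - 101 + \sqrt{5184 + \left(-101\right)^{2}}\right) = 6876 - \left(13 - 101 + \sqrt{5184 + 10201}\right) = 6876 - \left(13 - 101 + \sqrt{15385}\right) = 6876 - \left(-88 + \sqrt{15385}\right) = 6876 + \left(88 - \sqrt{15385}\right) = 6964 - \sqrt{15385}$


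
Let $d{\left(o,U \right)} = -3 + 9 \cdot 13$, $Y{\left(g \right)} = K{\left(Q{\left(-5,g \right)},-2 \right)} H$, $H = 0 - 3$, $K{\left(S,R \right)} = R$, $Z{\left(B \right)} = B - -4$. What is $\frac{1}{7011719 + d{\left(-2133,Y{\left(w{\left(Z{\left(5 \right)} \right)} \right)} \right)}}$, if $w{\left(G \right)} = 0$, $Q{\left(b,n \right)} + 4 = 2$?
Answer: $\frac{1}{7011833} \approx 1.4262 \cdot 10^{-7}$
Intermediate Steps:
$Q{\left(b,n \right)} = -2$ ($Q{\left(b,n \right)} = -4 + 2 = -2$)
$Z{\left(B \right)} = 4 + B$ ($Z{\left(B \right)} = B + 4 = 4 + B$)
$H = -3$
$Y{\left(g \right)} = 6$ ($Y{\left(g \right)} = \left(-2\right) \left(-3\right) = 6$)
$d{\left(o,U \right)} = 114$ ($d{\left(o,U \right)} = -3 + 117 = 114$)
$\frac{1}{7011719 + d{\left(-2133,Y{\left(w{\left(Z{\left(5 \right)} \right)} \right)} \right)}} = \frac{1}{7011719 + 114} = \frac{1}{7011833}$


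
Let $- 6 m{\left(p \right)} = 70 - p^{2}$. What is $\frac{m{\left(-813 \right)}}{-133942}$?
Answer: $- \frac{660899}{803652} \approx -0.82237$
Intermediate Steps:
$m{\left(p \right)} = - \frac{35}{3} + \frac{p^{2}}{6}$ ($m{\left(p \right)} = - \frac{70 - p^{2}}{6} = - \frac{35}{3} + \frac{p^{2}}{6}$)
$\frac{m{\left(-813 \right)}}{-133942} = \frac{- \frac{35}{3} + \frac{\left(-813\right)^{2}}{6}}{-133942} = \left(- \frac{35}{3} + \frac{1}{6} \cdot 660969\right) \left(- \frac{1}{133942}\right) = \left(- \frac{35}{3} + \frac{220323}{2}\right) \left(- \frac{1}{133942}\right) = \frac{660899}{6} \left(- \frac{1}{133942}\right) = - \frac{660899}{803652}$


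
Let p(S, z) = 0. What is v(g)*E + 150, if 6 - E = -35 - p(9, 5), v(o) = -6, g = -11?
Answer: -96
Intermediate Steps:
E = 41 (E = 6 - (-35 - 1*0) = 6 - (-35 + 0) = 6 - 1*(-35) = 6 + 35 = 41)
v(g)*E + 150 = -6*41 + 150 = -246 + 150 = -96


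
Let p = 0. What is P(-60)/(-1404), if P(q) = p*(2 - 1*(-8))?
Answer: 0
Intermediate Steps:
P(q) = 0 (P(q) = 0*(2 - 1*(-8)) = 0*(2 + 8) = 0*10 = 0)
P(-60)/(-1404) = 0/(-1404) = 0*(-1/1404) = 0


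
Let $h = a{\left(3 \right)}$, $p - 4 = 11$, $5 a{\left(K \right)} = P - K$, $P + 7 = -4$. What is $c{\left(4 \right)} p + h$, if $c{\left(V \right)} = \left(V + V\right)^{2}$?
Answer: $\frac{4786}{5} \approx 957.2$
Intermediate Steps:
$P = -11$ ($P = -7 - 4 = -11$)
$a{\left(K \right)} = - \frac{11}{5} - \frac{K}{5}$ ($a{\left(K \right)} = \frac{-11 - K}{5} = - \frac{11}{5} - \frac{K}{5}$)
$p = 15$ ($p = 4 + 11 = 15$)
$c{\left(V \right)} = 4 V^{2}$ ($c{\left(V \right)} = \left(2 V\right)^{2} = 4 V^{2}$)
$h = - \frac{14}{5}$ ($h = - \frac{11}{5} - \frac{3}{5} = - \frac{14}{5} \approx -2.8$)
$c{\left(4 \right)} p + h = 4 \cdot 4^{2} \cdot 15 - \frac{14}{5} = 4 \cdot 16 \cdot 15 - \frac{14}{5} = 64 \cdot 15 - \frac{14}{5} = 960 - \frac{14}{5} = \frac{4786}{5}$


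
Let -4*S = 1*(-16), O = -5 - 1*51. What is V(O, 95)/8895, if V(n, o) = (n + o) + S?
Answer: 43/8895 ≈ 0.0048342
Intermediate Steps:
O = -56 (O = -5 - 51 = -56)
S = 4 (S = -(-16)/4 = -1/4*(-16) = 4)
V(n, o) = 4 + n + o (V(n, o) = (n + o) + 4 = 4 + n + o)
V(O, 95)/8895 = (4 - 56 + 95)/8895 = 43*(1/8895) = 43/8895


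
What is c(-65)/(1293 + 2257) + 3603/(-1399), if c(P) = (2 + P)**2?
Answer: -7238019/4966450 ≈ -1.4574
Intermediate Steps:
c(-65)/(1293 + 2257) + 3603/(-1399) = (2 - 65)**2/(1293 + 2257) + 3603/(-1399) = (-63)**2/3550 + 3603*(-1/1399) = 3969*(1/3550) - 3603/1399 = 3969/3550 - 3603/1399 = -7238019/4966450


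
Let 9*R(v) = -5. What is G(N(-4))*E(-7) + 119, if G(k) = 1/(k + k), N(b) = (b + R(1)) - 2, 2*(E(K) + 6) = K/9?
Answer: 28199/236 ≈ 119.49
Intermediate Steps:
R(v) = -5/9 (R(v) = (1/9)*(-5) = -5/9)
E(K) = -6 + K/18 (E(K) = -6 + (K/9)/2 = -6 + K/18)
N(b) = -23/9 + b (N(b) = (b - 5/9) - 2 = (-5/9 + b) - 2 = -23/9 + b)
G(k) = 1/(2*k)
G(N(-4))*E(-7) + 119 = (1/(2*(-23/9 - 4)))*(-6 + (1/18)*(-7)) + 119 = (1/(2*(-59/9)))*(-6 - 7/18) + 119 = ((1/2)*(-9/59))*(-115/18) + 119 = -9/118*(-115/18) + 119 = 115/236 + 119 = 28199/236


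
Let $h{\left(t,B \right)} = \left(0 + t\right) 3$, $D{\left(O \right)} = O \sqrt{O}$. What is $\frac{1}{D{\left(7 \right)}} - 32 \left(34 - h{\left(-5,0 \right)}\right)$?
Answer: $-1568 + \frac{\sqrt{7}}{49} \approx -1567.9$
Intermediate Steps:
$D{\left(O \right)} = O^{\frac{3}{2}}$
$h{\left(t,B \right)} = 3 t$ ($h{\left(t,B \right)} = t 3 = 3 t$)
$\frac{1}{D{\left(7 \right)}} - 32 \left(34 - h{\left(-5,0 \right)}\right) = \frac{1}{7^{\frac{3}{2}}} - 32 \left(34 - 3 \left(-5\right)\right) = \frac{1}{7 \sqrt{7}} - 32 \left(34 - -15\right) = \frac{\sqrt{7}}{49} - 32 \left(34 + 15\right) = \frac{\sqrt{7}}{49} - 1568 = -1568 + \frac{\sqrt{7}}{49}$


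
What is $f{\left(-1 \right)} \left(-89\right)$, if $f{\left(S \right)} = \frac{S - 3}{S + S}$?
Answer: $-178$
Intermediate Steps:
$f{\left(S \right)} = \frac{-3 + S}{2 S}$
$f{\left(-1 \right)} \left(-89\right) = \frac{-3 - 1}{2 \left(-1\right)} \left(-89\right) = \frac{1}{2} \left(-1\right) \left(-4\right) \left(-89\right) = 2 \left(-89\right) = -178$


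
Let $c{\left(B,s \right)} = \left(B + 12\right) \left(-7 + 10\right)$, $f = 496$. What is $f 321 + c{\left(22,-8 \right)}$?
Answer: $159318$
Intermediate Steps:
$c{\left(B,s \right)} = 36 + 3 B$ ($c{\left(B,s \right)} = \left(12 + B\right) 3 = 36 + 3 B$)
$f 321 + c{\left(22,-8 \right)} = 496 \cdot 321 + \left(36 + 3 \cdot 22\right) = 159216 + \left(36 + 66\right) = 159216 + 102 = 159318$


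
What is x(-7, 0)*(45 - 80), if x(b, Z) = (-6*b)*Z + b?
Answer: 245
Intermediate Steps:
x(b, Z) = b - 6*Z*b (x(b, Z) = -6*Z*b + b = b - 6*Z*b)
x(-7, 0)*(45 - 80) = (-7*(1 - 6*0))*(45 - 80) = -7*(1 + 0)*(-35) = -7*1*(-35) = -7*(-35) = 245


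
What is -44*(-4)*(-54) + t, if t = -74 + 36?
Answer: -9542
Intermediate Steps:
t = -38
-44*(-4)*(-54) + t = -44*(-4)*(-54) - 38 = 176*(-54) - 38 = -9504 - 38 = -9542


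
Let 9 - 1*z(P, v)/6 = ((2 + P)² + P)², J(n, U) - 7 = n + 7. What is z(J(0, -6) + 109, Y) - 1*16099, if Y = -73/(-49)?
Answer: -1488013069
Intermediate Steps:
Y = 73/49 (Y = -73*(-1/49) = 73/49 ≈ 1.4898)
J(n, U) = 14 + n (J(n, U) = 7 + (n + 7) = 7 + (7 + n) = 14 + n)
z(P, v) = 54 - 6*(P + (2 + P)²)² (z(P, v) = 54 - 6*((2 + P)² + P)² = 54 - 6*(P + (2 + P)²)²)
z(J(0, -6) + 109, Y) - 1*16099 = (54 - 6*(((14 + 0) + 109) + (2 + ((14 + 0) + 109))²)²) - 1*16099 = (54 - 6*((14 + 109) + (2 + (14 + 109))²)²) - 16099 = (54 - 6*(123 + (2 + 123)²)²) - 16099 = (54 - 6*(123 + 125²)²) - 16099 = (54 - 6*(123 + 15625)²) - 16099 = (54 - 6*15748²) - 16099 = (54 - 6*247999504) - 16099 = (54 - 1487997024) - 16099 = -1487996970 - 16099 = -1488013069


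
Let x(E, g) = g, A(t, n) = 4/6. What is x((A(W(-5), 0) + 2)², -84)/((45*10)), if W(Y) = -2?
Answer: -14/75 ≈ -0.18667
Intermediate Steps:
A(t, n) = ⅔ (A(t, n) = 4*(⅙) = ⅔)
x((A(W(-5), 0) + 2)², -84)/((45*10)) = -84/(45*10) = -84/450 = -84*1/450 = -14/75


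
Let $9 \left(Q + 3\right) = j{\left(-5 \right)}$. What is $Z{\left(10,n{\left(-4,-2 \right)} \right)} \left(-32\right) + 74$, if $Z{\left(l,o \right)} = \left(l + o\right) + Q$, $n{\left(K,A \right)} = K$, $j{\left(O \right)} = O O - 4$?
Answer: $- \frac{290}{3} \approx -96.667$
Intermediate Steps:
$j{\left(O \right)} = -4 + O^{2}$ ($j{\left(O \right)} = O^{2} - 4 = -4 + O^{2}$)
$Q = - \frac{2}{3}$ ($Q = -3 + \frac{-4 + \left(-5\right)^{2}}{9} = -3 + \frac{-4 + 25}{9} = -3 + \frac{1}{9} \cdot 21 = -3 + \frac{7}{3} = - \frac{2}{3} \approx -0.66667$)
$Z{\left(l,o \right)} = - \frac{2}{3} + l + o$ ($Z{\left(l,o \right)} = \left(l + o\right) - \frac{2}{3} = - \frac{2}{3} + l + o$)
$Z{\left(10,n{\left(-4,-2 \right)} \right)} \left(-32\right) + 74 = \left(- \frac{2}{3} + 10 - 4\right) \left(-32\right) + 74 = \frac{16}{3} \left(-32\right) + 74 = - \frac{512}{3} + 74 = - \frac{290}{3}$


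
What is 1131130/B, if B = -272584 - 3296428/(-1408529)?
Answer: -796614703885/191969586254 ≈ -4.1497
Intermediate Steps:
B = -383939172508/1408529 (B = -272584 - 3296428*(-1)/1408529 = -272584 - 1*(-3296428/1408529) = -272584 + 3296428/1408529 = -383939172508/1408529 ≈ -2.7258e+5)
1131130/B = 1131130/(-383939172508/1408529) = 1131130*(-1408529/383939172508) = -796614703885/191969586254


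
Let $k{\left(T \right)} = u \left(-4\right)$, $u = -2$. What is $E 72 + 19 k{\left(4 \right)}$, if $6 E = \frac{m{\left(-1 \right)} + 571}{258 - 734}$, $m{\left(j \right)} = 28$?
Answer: $\frac{16291}{119} \approx 136.9$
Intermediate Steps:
$k{\left(T \right)} = 8$ ($k{\left(T \right)} = \left(-2\right) \left(-4\right) = 8$)
$E = - \frac{599}{2856}$ ($E = \frac{\left(28 + 571\right) \frac{1}{258 - 734}}{6} = \frac{599 \frac{1}{-476}}{6} = \frac{599 \left(- \frac{1}{476}\right)}{6} = \frac{1}{6} \left(- \frac{599}{476}\right) = - \frac{599}{2856} \approx -0.20973$)
$E 72 + 19 k{\left(4 \right)} = \left(- \frac{599}{2856}\right) 72 + 19 \cdot 8 = - \frac{1797}{119} + 152 = \frac{16291}{119}$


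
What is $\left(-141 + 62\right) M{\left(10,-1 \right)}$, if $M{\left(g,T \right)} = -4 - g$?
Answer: $1106$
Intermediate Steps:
$\left(-141 + 62\right) M{\left(10,-1 \right)} = \left(-141 + 62\right) \left(-4 - 10\right) = - 79 \left(-4 - 10\right) = \left(-79\right) \left(-14\right) = 1106$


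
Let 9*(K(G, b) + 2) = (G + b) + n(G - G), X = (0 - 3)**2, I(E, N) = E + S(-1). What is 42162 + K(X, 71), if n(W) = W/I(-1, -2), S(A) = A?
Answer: 379520/9 ≈ 42169.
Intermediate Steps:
I(E, N) = -1 + E (I(E, N) = E - 1 = -1 + E)
X = 9 (X = (-3)**2 = 9)
n(W) = -W/2 (n(W) = W/(-1 - 1) = W/(-2) = W*(-1/2) = -W/2)
K(G, b) = -2 + G/9 + b/9 (K(G, b) = -2 + ((G + b) - (G - G)/2)/9 = -2 + ((G + b) - 1/2*0)/9 = -2 + ((G + b) + 0)/9 = -2 + (G + b)/9 = -2 + (G/9 + b/9) = -2 + G/9 + b/9)
42162 + K(X, 71) = 42162 + (-2 + (1/9)*9 + (1/9)*71) = 42162 + (-2 + 1 + 71/9) = 42162 + 62/9 = 379520/9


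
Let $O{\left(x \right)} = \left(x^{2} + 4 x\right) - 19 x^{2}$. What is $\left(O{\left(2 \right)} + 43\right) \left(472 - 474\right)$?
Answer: $42$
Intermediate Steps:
$O{\left(x \right)} = - 18 x^{2} + 4 x$
$\left(O{\left(2 \right)} + 43\right) \left(472 - 474\right) = \left(2 \cdot 2 \left(2 - 18\right) + 43\right) \left(472 - 474\right) = \left(2 \cdot 2 \left(2 - 18\right) + 43\right) \left(-2\right) = \left(2 \cdot 2 \left(-16\right) + 43\right) \left(-2\right) = \left(-64 + 43\right) \left(-2\right) = \left(-21\right) \left(-2\right) = 42$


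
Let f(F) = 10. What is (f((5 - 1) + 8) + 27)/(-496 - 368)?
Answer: -37/864 ≈ -0.042824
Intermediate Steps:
(f((5 - 1) + 8) + 27)/(-496 - 368) = (10 + 27)/(-496 - 368) = 37/(-864) = 37*(-1/864) = -37/864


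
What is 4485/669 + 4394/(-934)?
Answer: 208234/104141 ≈ 1.9995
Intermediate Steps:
4485/669 + 4394/(-934) = 4485*(1/669) + 4394*(-1/934) = 1495/223 - 2197/467 = 208234/104141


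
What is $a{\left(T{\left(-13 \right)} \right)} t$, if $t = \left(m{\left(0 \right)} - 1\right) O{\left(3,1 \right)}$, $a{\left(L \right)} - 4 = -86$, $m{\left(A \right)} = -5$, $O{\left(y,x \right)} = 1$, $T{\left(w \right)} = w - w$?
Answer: $492$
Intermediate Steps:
$T{\left(w \right)} = 0$
$a{\left(L \right)} = -82$ ($a{\left(L \right)} = 4 - 86 = -82$)
$t = -6$ ($t = \left(-5 - 1\right) 1 = \left(-6\right) 1 = -6$)
$a{\left(T{\left(-13 \right)} \right)} t = \left(-82\right) \left(-6\right) = 492$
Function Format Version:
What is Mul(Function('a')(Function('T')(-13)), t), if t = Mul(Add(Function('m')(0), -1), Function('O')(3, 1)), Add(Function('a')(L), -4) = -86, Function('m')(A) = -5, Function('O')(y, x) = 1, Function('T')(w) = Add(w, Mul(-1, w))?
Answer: 492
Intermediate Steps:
Function('T')(w) = 0
Function('a')(L) = -82 (Function('a')(L) = Add(4, -86) = -82)
t = -6 (t = Mul(Add(-5, -1), 1) = Mul(-6, 1) = -6)
Mul(Function('a')(Function('T')(-13)), t) = Mul(-82, -6) = 492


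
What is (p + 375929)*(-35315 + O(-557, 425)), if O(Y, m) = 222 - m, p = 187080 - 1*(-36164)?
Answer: -21281426614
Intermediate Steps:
p = 223244 (p = 187080 + 36164 = 223244)
(p + 375929)*(-35315 + O(-557, 425)) = (223244 + 375929)*(-35315 + (222 - 1*425)) = 599173*(-35315 + (222 - 425)) = 599173*(-35315 - 203) = 599173*(-35518) = -21281426614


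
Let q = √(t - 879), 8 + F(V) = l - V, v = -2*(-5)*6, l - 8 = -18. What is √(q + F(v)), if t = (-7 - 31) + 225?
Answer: √(-78 + 2*I*√173) ≈ 1.4691 + 8.9531*I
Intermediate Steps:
l = -10 (l = 8 - 18 = -10)
t = 187 (t = -38 + 225 = 187)
v = 60 (v = 10*6 = 60)
F(V) = -18 - V (F(V) = -8 + (-10 - V) = -18 - V)
q = 2*I*√173 (q = √(187 - 879) = √(-692) = 2*I*√173 ≈ 26.306*I)
√(q + F(v)) = √(2*I*√173 + (-18 - 1*60)) = √(2*I*√173 + (-18 - 60)) = √(2*I*√173 - 78) = √(-78 + 2*I*√173)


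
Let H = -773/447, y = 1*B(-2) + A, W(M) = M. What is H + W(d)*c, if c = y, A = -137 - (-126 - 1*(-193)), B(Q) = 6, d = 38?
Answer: -3364001/447 ≈ -7525.7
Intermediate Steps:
A = -204 (A = -137 - (-126 + 193) = -137 - 1*67 = -137 - 67 = -204)
y = -198 (y = 1*6 - 204 = 6 - 204 = -198)
H = -773/447 (H = -773*1/447 = -773/447 ≈ -1.7293)
c = -198
H + W(d)*c = -773/447 + 38*(-198) = -773/447 - 7524 = -3364001/447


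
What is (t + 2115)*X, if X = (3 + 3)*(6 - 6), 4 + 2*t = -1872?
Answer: 0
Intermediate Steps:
t = -938 (t = -2 + (½)*(-1872) = -2 - 936 = -938)
X = 0 (X = 6*0 = 0)
(t + 2115)*X = (-938 + 2115)*0 = 1177*0 = 0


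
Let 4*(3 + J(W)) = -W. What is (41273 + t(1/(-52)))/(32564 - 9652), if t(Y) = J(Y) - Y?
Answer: 8584165/4765696 ≈ 1.8012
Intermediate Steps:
J(W) = -3 - W/4 (J(W) = -3 + (-W)/4 = -3 - W/4)
t(Y) = -3 - 5*Y/4 (t(Y) = (-3 - Y/4) - Y = -3 - 5*Y/4)
(41273 + t(1/(-52)))/(32564 - 9652) = (41273 + (-3 - 5/4/(-52)))/(32564 - 9652) = (41273 + (-3 - 5/4*(-1/52)))/22912 = (41273 + (-3 + 5/208))*(1/22912) = (41273 - 619/208)*(1/22912) = (8584165/208)*(1/22912) = 8584165/4765696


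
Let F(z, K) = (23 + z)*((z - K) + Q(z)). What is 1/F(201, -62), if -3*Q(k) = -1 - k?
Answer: 3/221984 ≈ 1.3514e-5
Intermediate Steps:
Q(k) = ⅓ + k/3 (Q(k) = -(-1 - k)/3 = ⅓ + k/3)
F(z, K) = (23 + z)*(⅓ - K + 4*z/3) (F(z, K) = (23 + z)*((z - K) + (⅓ + z/3)) = (23 + z)*(⅓ - K + 4*z/3))
1/F(201, -62) = 1/(23/3 - 23*(-62) + 31*201 + (4/3)*201² - 1*(-62)*201) = 1/(23/3 + 1426 + 6231 + (4/3)*40401 + 12462) = 1/(23/3 + 1426 + 6231 + 53868 + 12462) = 1/(221984/3) = 3/221984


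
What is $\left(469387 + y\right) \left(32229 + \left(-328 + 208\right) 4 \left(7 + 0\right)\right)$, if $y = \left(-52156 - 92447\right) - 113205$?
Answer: $6108074151$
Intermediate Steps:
$y = -257808$ ($y = -144603 - 113205 = -257808$)
$\left(469387 + y\right) \left(32229 + \left(-328 + 208\right) 4 \left(7 + 0\right)\right) = \left(469387 - 257808\right) \left(32229 + \left(-328 + 208\right) 4 \left(7 + 0\right)\right) = 211579 \left(32229 - 120 \cdot 4 \cdot 7\right) = 211579 \left(32229 - 3360\right) = 211579 \cdot 28869 = 6108074151$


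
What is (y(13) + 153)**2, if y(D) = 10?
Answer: 26569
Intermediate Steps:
(y(13) + 153)**2 = (10 + 153)**2 = 163**2 = 26569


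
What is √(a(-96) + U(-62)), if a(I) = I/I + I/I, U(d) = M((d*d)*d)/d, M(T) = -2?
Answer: 3*√217/31 ≈ 1.4256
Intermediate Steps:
U(d) = -2/d
a(I) = 2 (a(I) = 1 + 1 = 2)
√(a(-96) + U(-62)) = √(2 - 2/(-62)) = √(2 - 2*(-1/62)) = √(2 + 1/31) = √(63/31) = 3*√217/31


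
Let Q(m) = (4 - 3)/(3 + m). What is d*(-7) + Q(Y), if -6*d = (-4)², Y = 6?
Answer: 169/9 ≈ 18.778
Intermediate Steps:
d = -8/3 (d = -⅙*(-4)² = -⅙*16 = -8/3 ≈ -2.6667)
Q(m) = 1/(3 + m)
d*(-7) + Q(Y) = -8/3*(-7) + 1/(3 + 6) = 56/3 + 1/9 = 56/3 + ⅑ = 169/9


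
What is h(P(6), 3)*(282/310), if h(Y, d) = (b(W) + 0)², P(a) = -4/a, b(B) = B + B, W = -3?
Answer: 5076/155 ≈ 32.748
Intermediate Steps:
b(B) = 2*B
h(Y, d) = 36 (h(Y, d) = (2*(-3) + 0)² = (-6 + 0)² = (-6)² = 36)
h(P(6), 3)*(282/310) = 36*(282/310) = 36*(282*(1/310)) = 36*(141/155) = 5076/155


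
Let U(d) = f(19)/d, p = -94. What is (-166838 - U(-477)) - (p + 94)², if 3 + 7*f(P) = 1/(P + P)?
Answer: -21168739229/126882 ≈ -1.6684e+5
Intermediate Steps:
f(P) = -3/7 + 1/(14*P) (f(P) = -3/7 + 1/(7*(P + P)) = -3/7 + 1/(7*((2*P))) = -3/7 + (1/(2*P))/7 = -3/7 + 1/(14*P))
U(d) = -113/(266*d) (U(d) = ((1/14)*(1 - 6*19)/19)/d = ((1/14)*(1/19)*(1 - 114))/d = ((1/14)*(1/19)*(-113))/d = -113/(266*d))
(-166838 - U(-477)) - (p + 94)² = (-166838 - (-113)/(266*(-477))) - (-94 + 94)² = (-166838 - (-113)*(-1)/(266*477)) - 1*0² = (-166838 - 1*113/126882) - 1*0 = (-166838 - 113/126882) + 0 = -21168739229/126882 + 0 = -21168739229/126882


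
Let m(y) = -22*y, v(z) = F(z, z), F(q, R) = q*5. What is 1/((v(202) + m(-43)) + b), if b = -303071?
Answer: -1/301115 ≈ -3.3210e-6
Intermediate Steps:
F(q, R) = 5*q
v(z) = 5*z
1/((v(202) + m(-43)) + b) = 1/((5*202 - 22*(-43)) - 303071) = 1/((1010 + 946) - 303071) = 1/(1956 - 303071) = 1/(-301115) = -1/301115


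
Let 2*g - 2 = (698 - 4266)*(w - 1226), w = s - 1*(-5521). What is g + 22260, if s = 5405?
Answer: -17282539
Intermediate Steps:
w = 10926 (w = 5405 - 1*(-5521) = 5405 + 5521 = 10926)
g = -17304799 (g = 1 + ((698 - 4266)*(10926 - 1226))/2 = 1 + (-3568*9700)/2 = 1 + (½)*(-34609600) = 1 - 17304800 = -17304799)
g + 22260 = -17304799 + 22260 = -17282539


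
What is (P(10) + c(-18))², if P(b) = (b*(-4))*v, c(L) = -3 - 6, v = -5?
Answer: 36481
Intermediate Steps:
c(L) = -9
P(b) = 20*b (P(b) = (b*(-4))*(-5) = -4*b*(-5) = 20*b)
(P(10) + c(-18))² = (20*10 - 9)² = (200 - 9)² = 191² = 36481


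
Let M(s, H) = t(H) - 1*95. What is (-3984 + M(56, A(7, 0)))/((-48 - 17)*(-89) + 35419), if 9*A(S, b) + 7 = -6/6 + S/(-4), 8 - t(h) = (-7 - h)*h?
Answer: -587147/5933376 ≈ -0.098957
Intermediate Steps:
t(h) = 8 - h*(-7 - h) (t(h) = 8 - (-7 - h)*h = 8 - h*(-7 - h))
A(S, b) = -8/9 - S/36 (A(S, b) = -7/9 + (-6/6 + S/(-4))/9 = -7/9 + (-6*1/6 + S*(-1/4))/9 = -7/9 + (-1 - S/4)/9 = -7/9 + (-1/9 - S/36) = -8/9 - S/36)
M(s, H) = -87 + H**2 + 7*H (M(s, H) = (8 + H**2 + 7*H) - 1*95 = (8 + H**2 + 7*H) - 95 = -87 + H**2 + 7*H)
(-3984 + M(56, A(7, 0)))/((-48 - 17)*(-89) + 35419) = (-3984 + (-87 + (-8/9 - 1/36*7)**2 + 7*(-8/9 - 1/36*7)))/((-48 - 17)*(-89) + 35419) = (-3984 + (-87 + (-8/9 - 7/36)**2 + 7*(-8/9 - 7/36)))/(-65*(-89) + 35419) = (-3984 + (-87 + (-13/12)**2 + 7*(-13/12)))/(5785 + 35419) = (-3984 + (-87 + 169/144 - 91/12))/41204 = (-3984 - 13451/144)*(1/41204) = -587147/144*1/41204 = -587147/5933376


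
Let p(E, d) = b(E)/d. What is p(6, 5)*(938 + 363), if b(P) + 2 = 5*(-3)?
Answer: -22117/5 ≈ -4423.4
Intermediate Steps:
b(P) = -17 (b(P) = -2 + 5*(-3) = -2 - 15 = -17)
p(E, d) = -17/d
p(6, 5)*(938 + 363) = (-17/5)*(938 + 363) = -17*1/5*1301 = -17/5*1301 = -22117/5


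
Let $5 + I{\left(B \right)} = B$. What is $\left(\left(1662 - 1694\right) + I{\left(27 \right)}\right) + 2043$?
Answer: $2033$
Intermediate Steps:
$I{\left(B \right)} = -5 + B$
$\left(\left(1662 - 1694\right) + I{\left(27 \right)}\right) + 2043 = \left(\left(1662 - 1694\right) + \left(-5 + 27\right)\right) + 2043 = \left(\left(1662 - 1694\right) + 22\right) + 2043 = \left(-32 + 22\right) + 2043 = -10 + 2043 = 2033$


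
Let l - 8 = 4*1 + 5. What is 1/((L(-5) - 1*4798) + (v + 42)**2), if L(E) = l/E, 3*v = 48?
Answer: -5/7187 ≈ -0.00069570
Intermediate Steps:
v = 16 (v = (1/3)*48 = 16)
l = 17 (l = 8 + (4*1 + 5) = 8 + (4 + 5) = 8 + 9 = 17)
L(E) = 17/E
1/((L(-5) - 1*4798) + (v + 42)**2) = 1/((17/(-5) - 1*4798) + (16 + 42)**2) = 1/((17*(-1/5) - 4798) + 58**2) = 1/((-17/5 - 4798) + 3364) = 1/(-24007/5 + 3364) = 1/(-7187/5) = -5/7187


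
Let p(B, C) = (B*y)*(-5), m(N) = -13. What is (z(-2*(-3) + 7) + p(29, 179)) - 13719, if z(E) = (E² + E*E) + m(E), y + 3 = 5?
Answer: -13684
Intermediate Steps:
y = 2 (y = -3 + 5 = 2)
p(B, C) = -10*B (p(B, C) = (B*2)*(-5) = (2*B)*(-5) = -10*B)
z(E) = -13 + 2*E² (z(E) = (E² + E*E) - 13 = (E² + E²) - 13 = 2*E² - 13 = -13 + 2*E²)
(z(-2*(-3) + 7) + p(29, 179)) - 13719 = ((-13 + 2*(-2*(-3) + 7)²) - 10*29) - 13719 = ((-13 + 2*(6 + 7)²) - 290) - 13719 = ((-13 + 2*13²) - 290) - 13719 = ((-13 + 2*169) - 290) - 13719 = ((-13 + 338) - 290) - 13719 = (325 - 290) - 13719 = 35 - 13719 = -13684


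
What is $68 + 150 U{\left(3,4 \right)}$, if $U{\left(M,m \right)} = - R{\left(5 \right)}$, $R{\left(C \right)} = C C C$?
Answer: $-18682$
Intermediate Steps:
$R{\left(C \right)} = C^{3}$ ($R{\left(C \right)} = C^{2} C = C^{3}$)
$U{\left(M,m \right)} = -125$ ($U{\left(M,m \right)} = - 5^{3} = \left(-1\right) 125 = -125$)
$68 + 150 U{\left(3,4 \right)} = 68 + 150 \left(-125\right) = 68 - 18750 = -18682$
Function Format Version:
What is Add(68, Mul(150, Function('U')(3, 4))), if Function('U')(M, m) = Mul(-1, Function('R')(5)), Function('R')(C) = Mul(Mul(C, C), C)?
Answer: -18682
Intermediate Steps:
Function('R')(C) = Pow(C, 3) (Function('R')(C) = Mul(Pow(C, 2), C) = Pow(C, 3))
Function('U')(M, m) = -125 (Function('U')(M, m) = Mul(-1, Pow(5, 3)) = Mul(-1, 125) = -125)
Add(68, Mul(150, Function('U')(3, 4))) = Add(68, Mul(150, -125)) = Add(68, -18750) = -18682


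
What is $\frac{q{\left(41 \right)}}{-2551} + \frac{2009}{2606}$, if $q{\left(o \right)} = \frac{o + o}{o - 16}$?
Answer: $\frac{127910283}{166197650} \approx 0.76963$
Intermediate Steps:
$q{\left(o \right)} = \frac{2 o}{-16 + o}$
$\frac{q{\left(41 \right)}}{-2551} + \frac{2009}{2606} = \frac{2 \cdot 41 \frac{1}{-16 + 41}}{-2551} + \frac{2009}{2606} = 2 \cdot 41 \cdot \frac{1}{25} \left(- \frac{1}{2551}\right) + 2009 \cdot \frac{1}{2606} = 2 \cdot 41 \cdot \frac{1}{25} \left(- \frac{1}{2551}\right) + \frac{2009}{2606} = \frac{82}{25} \left(- \frac{1}{2551}\right) + \frac{2009}{2606} = - \frac{82}{63775} + \frac{2009}{2606} = \frac{127910283}{166197650}$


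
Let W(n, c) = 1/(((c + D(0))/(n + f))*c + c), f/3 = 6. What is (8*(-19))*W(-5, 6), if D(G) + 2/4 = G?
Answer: -1976/111 ≈ -17.802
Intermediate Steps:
f = 18 (f = 3*6 = 18)
D(G) = -½ + G
W(n, c) = 1/(c + c*(-½ + c)/(18 + n)) (W(n, c) = 1/(((c + (-½ + 0))/(n + 18))*c + c) = 1/(((c - ½)/(18 + n))*c + c) = 1/(((-½ + c)/(18 + n))*c + c) = 1/(c*(-½ + c)/(18 + n) + c) = 1/(c + c*(-½ + c)/(18 + n)))
(8*(-19))*W(-5, 6) = (8*(-19))*(2*(18 - 5)/(6*(35 + 2*6 + 2*(-5)))) = -304*13/(6*(35 + 12 - 10)) = -304*13/(6*37) = -152*13/111 = -1976/111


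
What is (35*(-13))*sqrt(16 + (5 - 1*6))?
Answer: -455*sqrt(15) ≈ -1762.2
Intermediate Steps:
(35*(-13))*sqrt(16 + (5 - 1*6)) = -455*sqrt(16 + (5 - 6)) = -455*sqrt(16 - 1) = -455*sqrt(15)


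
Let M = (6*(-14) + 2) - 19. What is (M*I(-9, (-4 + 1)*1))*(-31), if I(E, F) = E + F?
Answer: -37572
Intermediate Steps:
M = -101 (M = (-84 + 2) - 19 = -82 - 19 = -101)
(M*I(-9, (-4 + 1)*1))*(-31) = -101*(-9 + (-4 + 1)*1)*(-31) = -101*(-9 - 3*1)*(-31) = -101*(-9 - 3)*(-31) = -101*(-12)*(-31) = 1212*(-31) = -37572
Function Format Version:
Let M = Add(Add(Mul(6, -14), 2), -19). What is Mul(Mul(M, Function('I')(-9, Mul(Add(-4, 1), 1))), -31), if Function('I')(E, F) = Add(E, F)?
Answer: -37572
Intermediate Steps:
M = -101 (M = Add(Add(-84, 2), -19) = Add(-82, -19) = -101)
Mul(Mul(M, Function('I')(-9, Mul(Add(-4, 1), 1))), -31) = Mul(Mul(-101, Add(-9, Mul(Add(-4, 1), 1))), -31) = Mul(Mul(-101, Add(-9, Mul(-3, 1))), -31) = Mul(Mul(-101, Add(-9, -3)), -31) = Mul(Mul(-101, -12), -31) = Mul(1212, -31) = -37572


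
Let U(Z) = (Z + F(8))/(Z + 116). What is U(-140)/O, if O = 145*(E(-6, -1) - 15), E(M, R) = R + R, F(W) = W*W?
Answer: -19/14790 ≈ -0.0012847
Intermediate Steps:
F(W) = W²
E(M, R) = 2*R
U(Z) = (64 + Z)/(116 + Z) (U(Z) = (Z + 8²)/(Z + 116) = (Z + 64)/(116 + Z) = (64 + Z)/(116 + Z))
O = -2465 (O = 145*(2*(-1) - 15) = 145*(-2 - 15) = 145*(-17) = -2465)
U(-140)/O = ((64 - 140)/(116 - 140))/(-2465) = (-76/(-24))*(-1/2465) = -1/24*(-76)*(-1/2465) = (19/6)*(-1/2465) = -19/14790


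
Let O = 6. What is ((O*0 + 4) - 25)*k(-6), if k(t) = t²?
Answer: -756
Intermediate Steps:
((O*0 + 4) - 25)*k(-6) = ((6*0 + 4) - 25)*(-6)² = ((0 + 4) - 25)*36 = (4 - 25)*36 = -21*36 = -756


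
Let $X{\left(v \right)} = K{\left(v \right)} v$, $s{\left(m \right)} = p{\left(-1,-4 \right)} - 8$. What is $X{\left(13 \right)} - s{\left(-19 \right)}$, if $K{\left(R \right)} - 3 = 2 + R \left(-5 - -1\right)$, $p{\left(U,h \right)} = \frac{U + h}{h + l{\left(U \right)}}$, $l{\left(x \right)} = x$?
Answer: $-604$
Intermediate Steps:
$p{\left(U,h \right)} = 1$ ($p{\left(U,h \right)} = \frac{U + h}{h + U} = \frac{U + h}{U + h} = 1$)
$s{\left(m \right)} = -7$ ($s{\left(m \right)} = 1 - 8 = -7$)
$K{\left(R \right)} = 5 - 4 R$ ($K{\left(R \right)} = 3 + \left(2 + R \left(-5 - -1\right)\right) = 3 + \left(2 + R \left(-5 + 1\right)\right) = 3 + \left(2 + R \left(-4\right)\right) = 3 - \left(-2 + 4 R\right) = 5 - 4 R$)
$X{\left(v \right)} = v \left(5 - 4 v\right)$ ($X{\left(v \right)} = \left(5 - 4 v\right) v = v \left(5 - 4 v\right)$)
$X{\left(13 \right)} - s{\left(-19 \right)} = 13 \left(5 - 52\right) - -7 = 13 \left(5 - 52\right) + 7 = 13 \left(-47\right) + 7 = -611 + 7 = -604$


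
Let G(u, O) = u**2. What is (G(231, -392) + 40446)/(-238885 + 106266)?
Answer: -93807/132619 ≈ -0.70734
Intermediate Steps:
(G(231, -392) + 40446)/(-238885 + 106266) = (231**2 + 40446)/(-238885 + 106266) = (53361 + 40446)/(-132619) = 93807*(-1/132619) = -93807/132619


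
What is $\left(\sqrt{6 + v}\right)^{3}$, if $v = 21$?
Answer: $81 \sqrt{3} \approx 140.3$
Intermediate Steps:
$\left(\sqrt{6 + v}\right)^{3} = \left(\sqrt{6 + 21}\right)^{3} = \left(\sqrt{27}\right)^{3} = \left(3 \sqrt{3}\right)^{3} = 81 \sqrt{3}$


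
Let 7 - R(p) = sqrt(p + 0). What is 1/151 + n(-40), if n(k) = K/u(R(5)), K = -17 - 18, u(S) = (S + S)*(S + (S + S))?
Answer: -45629/292336 - 245*sqrt(5)/5808 ≈ -0.25041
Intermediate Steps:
R(p) = 7 - sqrt(p) (R(p) = 7 - sqrt(p + 0) = 7 - sqrt(p))
u(S) = 6*S**2 (u(S) = (2*S)*(S + 2*S) = (2*S)*(3*S) = 6*S**2)
K = -35
n(k) = -35/(6*(7 - sqrt(5))**2) (n(k) = -35*1/(6*(7 - sqrt(5))**2) = -35/(6*(7 - sqrt(5))**2))
1/151 + n(-40) = 1/151 + (-315/1936 - 245*sqrt(5)/5808) = -45629/292336 - 245*sqrt(5)/5808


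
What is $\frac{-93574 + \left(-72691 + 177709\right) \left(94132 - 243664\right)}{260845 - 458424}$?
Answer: $\frac{15703645150}{197579} \approx 79480.0$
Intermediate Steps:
$\frac{-93574 + \left(-72691 + 177709\right) \left(94132 - 243664\right)}{260845 - 458424} = \frac{-93574 + 105018 \left(-149532\right)}{-197579} = \left(-93574 - 15703551576\right) \left(- \frac{1}{197579}\right) = \left(-15703645150\right) \left(- \frac{1}{197579}\right) = \frac{15703645150}{197579}$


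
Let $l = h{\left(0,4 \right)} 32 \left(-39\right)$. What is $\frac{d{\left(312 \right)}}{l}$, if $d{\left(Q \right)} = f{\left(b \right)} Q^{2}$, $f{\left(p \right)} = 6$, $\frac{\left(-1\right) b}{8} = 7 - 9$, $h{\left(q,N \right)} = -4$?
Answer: $117$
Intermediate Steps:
$b = 16$ ($b = - 8 \left(7 - 9\right) = \left(-8\right) \left(-2\right) = 16$)
$d{\left(Q \right)} = 6 Q^{2}$
$l = 4992$ ($l = \left(-4\right) 32 \left(-39\right) = \left(-128\right) \left(-39\right) = 4992$)
$\frac{d{\left(312 \right)}}{l} = \frac{6 \cdot 312^{2}}{4992} = 6 \cdot 97344 \cdot \frac{1}{4992} = 584064 \cdot \frac{1}{4992} = 117$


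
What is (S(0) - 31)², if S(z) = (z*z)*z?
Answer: 961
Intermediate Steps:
S(z) = z³ (S(z) = z²*z = z³)
(S(0) - 31)² = (0³ - 31)² = (0 - 31)² = (-31)² = 961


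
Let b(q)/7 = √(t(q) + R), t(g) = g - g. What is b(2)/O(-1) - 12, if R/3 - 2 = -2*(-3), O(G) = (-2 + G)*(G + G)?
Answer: -12 + 7*√6/3 ≈ -6.2845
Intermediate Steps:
t(g) = 0
O(G) = 2*G*(-2 + G) (O(G) = (-2 + G)*(2*G) = 2*G*(-2 + G))
R = 24 (R = 6 + 3*(-2*(-3)) = 6 + 3*6 = 6 + 18 = 24)
b(q) = 14*√6 (b(q) = 7*√(0 + 24) = 7*√24 = 7*(2*√6) = 14*√6)
b(2)/O(-1) - 12 = (14*√6)/((2*(-1)*(-2 - 1))) - 12 = (14*√6)/((2*(-1)*(-3))) - 12 = (14*√6)/6 - 12 = 7*√6/3 - 12 = -12 + 7*√6/3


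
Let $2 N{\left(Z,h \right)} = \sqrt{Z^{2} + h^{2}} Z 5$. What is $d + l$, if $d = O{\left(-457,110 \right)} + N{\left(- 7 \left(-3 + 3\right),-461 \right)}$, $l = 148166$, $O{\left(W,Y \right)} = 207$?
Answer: $148373$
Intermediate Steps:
$N{\left(Z,h \right)} = \frac{5 Z \sqrt{Z^{2} + h^{2}}}{2}$ ($N{\left(Z,h \right)} = \frac{\sqrt{Z^{2} + h^{2}} Z 5}{2} = \frac{Z \sqrt{Z^{2} + h^{2}} \cdot 5}{2} = \frac{5 Z \sqrt{Z^{2} + h^{2}}}{2}$)
$d = 207$ ($d = 207 + \frac{5 \left(- 7 \left(-3 + 3\right)\right) \sqrt{\left(- 7 \left(-3 + 3\right)\right)^{2} + \left(-461\right)^{2}}}{2} = 207 + \frac{5 \left(\left(-7\right) 0\right) \sqrt{\left(\left(-7\right) 0\right)^{2} + 212521}}{2} = 207 + \frac{5}{2} \cdot 0 \sqrt{0^{2} + 212521} = 207 + \frac{5}{2} \cdot 0 \sqrt{0 + 212521} = 207 + \frac{5}{2} \cdot 0 \sqrt{212521} = 207 + \frac{5}{2} \cdot 0 \cdot 461 = 207 + 0 = 207$)
$d + l = 207 + 148166 = 148373$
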